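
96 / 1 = 96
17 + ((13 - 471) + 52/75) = -33023/75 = -440.31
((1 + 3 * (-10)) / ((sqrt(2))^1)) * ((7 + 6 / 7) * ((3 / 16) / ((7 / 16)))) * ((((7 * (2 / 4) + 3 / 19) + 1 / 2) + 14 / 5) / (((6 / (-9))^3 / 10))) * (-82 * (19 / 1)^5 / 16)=-456294702046095 * sqrt(2) / 3136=-205771095686.41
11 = 11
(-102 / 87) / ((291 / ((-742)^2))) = -18719176 / 8439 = -2218.17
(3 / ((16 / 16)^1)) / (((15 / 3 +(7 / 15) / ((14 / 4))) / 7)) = 45 / 11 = 4.09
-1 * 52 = -52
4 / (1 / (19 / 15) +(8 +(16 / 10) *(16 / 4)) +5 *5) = 0.10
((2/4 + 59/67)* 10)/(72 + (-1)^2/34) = 31450/164083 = 0.19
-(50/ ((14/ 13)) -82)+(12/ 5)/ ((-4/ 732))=-403.63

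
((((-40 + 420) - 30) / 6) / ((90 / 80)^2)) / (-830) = -1120 / 20169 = -0.06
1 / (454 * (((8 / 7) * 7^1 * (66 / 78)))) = 13 / 39952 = 0.00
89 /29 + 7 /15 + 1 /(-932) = 1432981 /405420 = 3.53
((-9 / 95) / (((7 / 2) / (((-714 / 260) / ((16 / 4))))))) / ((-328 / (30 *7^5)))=-23143239 / 810160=-28.57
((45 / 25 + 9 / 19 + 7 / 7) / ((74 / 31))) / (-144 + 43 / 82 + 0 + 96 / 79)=-31227199 / 3239293945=-0.01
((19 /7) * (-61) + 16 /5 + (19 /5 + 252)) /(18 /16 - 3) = -1744 /35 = -49.83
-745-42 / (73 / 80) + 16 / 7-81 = -444438 / 511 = -869.74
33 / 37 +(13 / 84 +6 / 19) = 80455 / 59052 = 1.36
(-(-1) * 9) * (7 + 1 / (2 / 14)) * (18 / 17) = 2268 / 17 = 133.41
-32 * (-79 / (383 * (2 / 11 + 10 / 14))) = 7.37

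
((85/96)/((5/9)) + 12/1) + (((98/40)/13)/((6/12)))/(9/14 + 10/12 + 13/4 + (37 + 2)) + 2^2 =134479291/7639840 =17.60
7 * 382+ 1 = 2675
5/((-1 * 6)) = -5/6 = -0.83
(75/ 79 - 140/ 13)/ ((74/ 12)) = -60510/ 37999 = -1.59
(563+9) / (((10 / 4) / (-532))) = -608608 / 5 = -121721.60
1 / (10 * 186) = 1 / 1860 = 0.00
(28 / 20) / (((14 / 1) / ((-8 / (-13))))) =4 / 65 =0.06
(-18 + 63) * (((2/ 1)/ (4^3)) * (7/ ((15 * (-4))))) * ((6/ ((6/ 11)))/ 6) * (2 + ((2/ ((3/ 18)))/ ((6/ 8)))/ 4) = -231/ 128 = -1.80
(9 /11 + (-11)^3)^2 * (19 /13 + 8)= 26333737152 /1573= 16741091.64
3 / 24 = 0.12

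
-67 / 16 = -4.19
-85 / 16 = -5.31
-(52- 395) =343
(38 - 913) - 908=-1783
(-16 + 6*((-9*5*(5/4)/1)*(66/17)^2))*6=-8848644/289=-30618.15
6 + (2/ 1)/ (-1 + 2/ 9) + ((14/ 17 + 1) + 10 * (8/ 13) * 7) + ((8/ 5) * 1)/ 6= 1127663/ 23205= 48.60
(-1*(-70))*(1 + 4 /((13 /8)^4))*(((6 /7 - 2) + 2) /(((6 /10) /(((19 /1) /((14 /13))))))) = 42697750 /15379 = 2776.37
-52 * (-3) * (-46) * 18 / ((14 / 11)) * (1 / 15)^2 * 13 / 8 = -128271 / 175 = -732.98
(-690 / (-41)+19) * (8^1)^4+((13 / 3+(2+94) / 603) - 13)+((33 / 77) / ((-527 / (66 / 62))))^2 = 5271959531392450025 / 35925213480107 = 146748.18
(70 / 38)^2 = 1225 / 361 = 3.39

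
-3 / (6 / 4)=-2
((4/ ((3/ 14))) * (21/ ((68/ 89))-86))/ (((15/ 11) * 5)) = -612766/ 3825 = -160.20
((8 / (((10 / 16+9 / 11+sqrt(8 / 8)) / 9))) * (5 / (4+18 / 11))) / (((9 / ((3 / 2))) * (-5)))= -5808 / 6665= -0.87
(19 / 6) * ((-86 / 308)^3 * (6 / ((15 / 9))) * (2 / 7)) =-4531899 / 63914620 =-0.07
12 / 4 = 3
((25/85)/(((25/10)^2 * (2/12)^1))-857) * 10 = -145642/17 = -8567.18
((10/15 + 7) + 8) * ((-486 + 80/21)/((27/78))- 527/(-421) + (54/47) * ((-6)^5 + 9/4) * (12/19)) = -499710541459/4535433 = -110179.24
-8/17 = -0.47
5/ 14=0.36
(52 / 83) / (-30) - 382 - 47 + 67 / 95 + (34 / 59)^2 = -35241471506 / 82343055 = -427.98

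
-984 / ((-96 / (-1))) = -41 / 4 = -10.25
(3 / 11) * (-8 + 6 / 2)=-15 / 11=-1.36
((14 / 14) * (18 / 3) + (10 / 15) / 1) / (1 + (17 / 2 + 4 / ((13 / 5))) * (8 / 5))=1300 / 3327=0.39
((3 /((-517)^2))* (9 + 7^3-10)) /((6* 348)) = 57 /31005524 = 0.00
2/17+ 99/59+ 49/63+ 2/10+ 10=576527/45135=12.77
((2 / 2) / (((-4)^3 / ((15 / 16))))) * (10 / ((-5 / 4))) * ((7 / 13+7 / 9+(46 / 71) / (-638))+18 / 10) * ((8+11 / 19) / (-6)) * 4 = -840991817 / 402789816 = -2.09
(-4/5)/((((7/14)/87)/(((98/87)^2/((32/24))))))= -19208/145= -132.47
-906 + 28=-878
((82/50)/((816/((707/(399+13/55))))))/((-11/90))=-86961/2986288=-0.03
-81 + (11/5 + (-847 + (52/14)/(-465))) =-925.81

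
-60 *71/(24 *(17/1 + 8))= -71/10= -7.10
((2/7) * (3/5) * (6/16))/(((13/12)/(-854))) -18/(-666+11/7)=-15312204/302315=-50.65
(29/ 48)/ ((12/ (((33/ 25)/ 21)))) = 319/ 100800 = 0.00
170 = 170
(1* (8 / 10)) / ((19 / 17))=68 / 95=0.72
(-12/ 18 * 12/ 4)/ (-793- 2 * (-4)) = 2/ 785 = 0.00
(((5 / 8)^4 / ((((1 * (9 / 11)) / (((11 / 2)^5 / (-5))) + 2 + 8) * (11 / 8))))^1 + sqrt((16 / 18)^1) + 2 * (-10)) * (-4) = 76.18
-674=-674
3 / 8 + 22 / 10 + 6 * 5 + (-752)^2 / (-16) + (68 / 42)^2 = -622847297 / 17640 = -35308.80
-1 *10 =-10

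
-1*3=-3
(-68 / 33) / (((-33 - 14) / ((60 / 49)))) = 1360 / 25333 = 0.05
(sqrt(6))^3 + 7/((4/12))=6* sqrt(6) + 21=35.70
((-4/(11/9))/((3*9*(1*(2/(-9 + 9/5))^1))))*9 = 216/55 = 3.93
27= 27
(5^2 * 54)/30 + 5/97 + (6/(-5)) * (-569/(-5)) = -221908/2425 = -91.51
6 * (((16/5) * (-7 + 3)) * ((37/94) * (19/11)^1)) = -134976/2585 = -52.22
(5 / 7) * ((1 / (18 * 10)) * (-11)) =-11 / 252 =-0.04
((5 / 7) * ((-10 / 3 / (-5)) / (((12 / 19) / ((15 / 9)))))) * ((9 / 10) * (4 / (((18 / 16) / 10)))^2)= 2432000 / 1701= 1429.75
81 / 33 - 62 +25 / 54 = -35095 / 594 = -59.08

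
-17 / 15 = -1.13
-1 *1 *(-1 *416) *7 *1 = 2912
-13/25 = -0.52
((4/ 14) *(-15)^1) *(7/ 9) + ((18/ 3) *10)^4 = 38879990/ 3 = 12959996.67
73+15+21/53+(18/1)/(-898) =2103088/23797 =88.38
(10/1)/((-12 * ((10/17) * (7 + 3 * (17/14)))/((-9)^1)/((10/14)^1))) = 0.86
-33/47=-0.70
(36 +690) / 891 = 22 / 27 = 0.81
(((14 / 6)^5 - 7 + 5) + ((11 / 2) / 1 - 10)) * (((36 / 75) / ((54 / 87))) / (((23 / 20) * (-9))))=-4.68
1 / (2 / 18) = 9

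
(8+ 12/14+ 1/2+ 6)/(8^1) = 215/112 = 1.92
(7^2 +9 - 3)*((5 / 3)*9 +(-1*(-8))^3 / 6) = 16555 / 3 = 5518.33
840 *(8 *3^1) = 20160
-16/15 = -1.07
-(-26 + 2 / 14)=181 / 7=25.86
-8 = -8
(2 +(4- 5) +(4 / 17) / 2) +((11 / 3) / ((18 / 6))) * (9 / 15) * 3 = 282 / 85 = 3.32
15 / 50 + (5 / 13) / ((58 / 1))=578 / 1885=0.31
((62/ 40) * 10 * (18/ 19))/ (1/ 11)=3069/ 19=161.53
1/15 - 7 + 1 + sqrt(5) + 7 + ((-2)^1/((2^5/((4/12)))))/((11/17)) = 2731/2640 + sqrt(5) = 3.27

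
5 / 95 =1 / 19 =0.05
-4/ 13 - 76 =-992/ 13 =-76.31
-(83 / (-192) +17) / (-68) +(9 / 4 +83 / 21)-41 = -3157957 / 91392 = -34.55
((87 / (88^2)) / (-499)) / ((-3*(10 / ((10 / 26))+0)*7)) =29 / 703294592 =0.00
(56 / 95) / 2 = 28 / 95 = 0.29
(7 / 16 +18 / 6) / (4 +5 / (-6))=165 / 152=1.09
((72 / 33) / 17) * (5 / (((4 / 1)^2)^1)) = 15 / 374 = 0.04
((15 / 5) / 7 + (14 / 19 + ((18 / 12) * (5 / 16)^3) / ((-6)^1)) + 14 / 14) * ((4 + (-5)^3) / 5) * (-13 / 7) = 7396194091 / 76267520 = 96.98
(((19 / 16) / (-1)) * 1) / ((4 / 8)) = -19 / 8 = -2.38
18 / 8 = 9 / 4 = 2.25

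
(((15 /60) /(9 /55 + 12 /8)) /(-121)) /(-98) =5 /394548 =0.00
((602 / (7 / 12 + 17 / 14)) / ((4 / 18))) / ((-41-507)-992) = -8127 / 8305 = -0.98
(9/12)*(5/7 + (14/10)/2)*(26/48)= 1287/2240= 0.57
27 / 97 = 0.28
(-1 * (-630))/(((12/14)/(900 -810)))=66150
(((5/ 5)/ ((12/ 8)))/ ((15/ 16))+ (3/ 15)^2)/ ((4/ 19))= 3.57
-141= -141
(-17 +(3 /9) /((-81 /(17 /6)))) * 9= -24803 /162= -153.10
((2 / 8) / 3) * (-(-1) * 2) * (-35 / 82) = -35 / 492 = -0.07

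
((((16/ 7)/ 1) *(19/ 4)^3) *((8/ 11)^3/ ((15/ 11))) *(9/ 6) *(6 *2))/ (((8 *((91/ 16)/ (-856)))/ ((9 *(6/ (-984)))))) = 20291226624/ 15800785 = 1284.19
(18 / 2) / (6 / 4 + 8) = 18 / 19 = 0.95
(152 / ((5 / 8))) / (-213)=-1216 / 1065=-1.14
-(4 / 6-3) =7 / 3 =2.33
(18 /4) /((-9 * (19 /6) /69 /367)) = -75969 /19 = -3998.37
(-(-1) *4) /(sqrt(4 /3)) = 2 *sqrt(3) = 3.46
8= 8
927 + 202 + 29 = 1158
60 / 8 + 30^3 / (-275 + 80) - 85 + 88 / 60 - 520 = -286453 / 390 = -734.49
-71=-71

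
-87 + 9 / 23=-1992 / 23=-86.61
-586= -586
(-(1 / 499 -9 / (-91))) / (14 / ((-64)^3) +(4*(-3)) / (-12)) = -0.10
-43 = -43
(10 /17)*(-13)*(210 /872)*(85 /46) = -34125 /10028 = -3.40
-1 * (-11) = 11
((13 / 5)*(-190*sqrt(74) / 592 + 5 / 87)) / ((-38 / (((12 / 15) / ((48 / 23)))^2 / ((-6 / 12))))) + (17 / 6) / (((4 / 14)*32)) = 14808041 / 47606400- 6877*sqrt(74) / 1065600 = 0.26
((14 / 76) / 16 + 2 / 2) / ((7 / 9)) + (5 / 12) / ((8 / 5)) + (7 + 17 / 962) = 8.58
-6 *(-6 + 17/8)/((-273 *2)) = -31/728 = -0.04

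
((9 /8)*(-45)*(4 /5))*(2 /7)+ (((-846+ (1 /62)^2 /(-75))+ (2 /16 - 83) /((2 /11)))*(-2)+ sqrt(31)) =sqrt(31)+ 10462046653 /4036200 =2597.62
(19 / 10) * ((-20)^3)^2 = 121600000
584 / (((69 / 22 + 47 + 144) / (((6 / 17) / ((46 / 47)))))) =1811568 / 1669961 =1.08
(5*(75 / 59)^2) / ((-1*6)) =-9375 / 6962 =-1.35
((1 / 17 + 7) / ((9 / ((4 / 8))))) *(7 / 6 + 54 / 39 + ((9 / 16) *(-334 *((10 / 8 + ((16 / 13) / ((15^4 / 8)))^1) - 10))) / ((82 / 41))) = 3858595121 / 11934000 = 323.33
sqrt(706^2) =706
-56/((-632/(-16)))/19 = -112/1501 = -0.07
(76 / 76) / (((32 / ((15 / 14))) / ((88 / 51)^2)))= 605 / 6069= 0.10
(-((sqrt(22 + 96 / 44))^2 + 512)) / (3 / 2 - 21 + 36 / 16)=7864 / 253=31.08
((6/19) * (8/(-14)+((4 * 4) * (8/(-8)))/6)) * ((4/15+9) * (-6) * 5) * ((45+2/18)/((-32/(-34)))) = 2329918/171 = 13625.25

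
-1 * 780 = -780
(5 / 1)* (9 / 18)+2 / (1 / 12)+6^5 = 7802.50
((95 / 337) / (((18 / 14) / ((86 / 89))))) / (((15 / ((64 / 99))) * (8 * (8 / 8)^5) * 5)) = 91504 / 400856445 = 0.00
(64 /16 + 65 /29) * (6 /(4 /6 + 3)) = 3258 /319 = 10.21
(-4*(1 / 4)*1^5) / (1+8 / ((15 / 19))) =-15 / 167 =-0.09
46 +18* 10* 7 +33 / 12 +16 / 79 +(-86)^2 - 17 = 2745393 / 316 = 8687.95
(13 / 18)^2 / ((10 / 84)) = 1183 / 270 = 4.38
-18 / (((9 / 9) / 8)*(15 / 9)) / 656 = -27 / 205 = -0.13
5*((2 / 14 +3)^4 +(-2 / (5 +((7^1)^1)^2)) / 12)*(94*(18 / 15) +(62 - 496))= -60944924029 / 388962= -156686.06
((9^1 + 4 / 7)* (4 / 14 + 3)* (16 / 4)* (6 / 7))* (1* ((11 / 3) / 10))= 67804 / 1715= 39.54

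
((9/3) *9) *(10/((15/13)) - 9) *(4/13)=-36/13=-2.77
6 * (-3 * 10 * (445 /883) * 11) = -881100 /883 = -997.85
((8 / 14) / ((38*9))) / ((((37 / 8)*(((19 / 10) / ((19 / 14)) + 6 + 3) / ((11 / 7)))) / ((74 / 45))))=88 / 980343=0.00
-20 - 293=-313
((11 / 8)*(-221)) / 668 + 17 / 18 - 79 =-3776039 / 48096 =-78.51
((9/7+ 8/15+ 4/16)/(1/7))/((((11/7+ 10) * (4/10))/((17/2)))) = 103411/3888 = 26.60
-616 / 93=-6.62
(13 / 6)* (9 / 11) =39 / 22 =1.77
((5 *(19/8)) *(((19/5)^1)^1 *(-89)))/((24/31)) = -995999/192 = -5187.49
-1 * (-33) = 33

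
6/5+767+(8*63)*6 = 18961/5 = 3792.20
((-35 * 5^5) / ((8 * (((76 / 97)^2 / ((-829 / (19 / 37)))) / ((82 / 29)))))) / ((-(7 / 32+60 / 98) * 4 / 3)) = -190247509696453125 / 2073448264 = -91754162.86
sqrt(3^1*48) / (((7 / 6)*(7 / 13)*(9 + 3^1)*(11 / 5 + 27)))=195 / 3577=0.05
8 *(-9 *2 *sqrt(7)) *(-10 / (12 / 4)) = 480 *sqrt(7) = 1269.96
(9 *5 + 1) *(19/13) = 874/13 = 67.23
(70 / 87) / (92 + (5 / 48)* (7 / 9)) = 10080 / 1153591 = 0.01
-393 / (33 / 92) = -12052 / 11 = -1095.64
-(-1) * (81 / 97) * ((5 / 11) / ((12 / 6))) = 405 / 2134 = 0.19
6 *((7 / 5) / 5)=42 / 25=1.68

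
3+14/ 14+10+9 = 23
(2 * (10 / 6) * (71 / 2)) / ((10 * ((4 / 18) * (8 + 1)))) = 71 / 12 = 5.92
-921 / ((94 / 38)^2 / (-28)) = 9309468 / 2209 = 4214.34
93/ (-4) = -93/ 4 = -23.25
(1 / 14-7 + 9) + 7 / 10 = 2.77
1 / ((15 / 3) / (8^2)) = 64 / 5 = 12.80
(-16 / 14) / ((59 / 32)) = -256 / 413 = -0.62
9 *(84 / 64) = 189 / 16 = 11.81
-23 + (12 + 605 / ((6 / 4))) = 1177 / 3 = 392.33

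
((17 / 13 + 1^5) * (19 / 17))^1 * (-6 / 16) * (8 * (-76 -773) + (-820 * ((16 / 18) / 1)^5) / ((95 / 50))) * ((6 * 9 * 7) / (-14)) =-9861066190 / 53703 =-183622.26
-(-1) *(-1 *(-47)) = 47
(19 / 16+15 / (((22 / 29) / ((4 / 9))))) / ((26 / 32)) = 5267 / 429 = 12.28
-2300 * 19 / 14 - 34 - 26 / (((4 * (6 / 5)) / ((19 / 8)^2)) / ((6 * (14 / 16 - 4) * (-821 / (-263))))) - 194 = -1561.10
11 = 11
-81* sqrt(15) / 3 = -27* sqrt(15) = -104.57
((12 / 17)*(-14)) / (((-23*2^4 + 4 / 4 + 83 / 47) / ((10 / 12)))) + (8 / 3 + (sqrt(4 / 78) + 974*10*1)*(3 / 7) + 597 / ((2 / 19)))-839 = sqrt(78) / 91 + 18404140949 / 2042754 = 9009.57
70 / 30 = 7 / 3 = 2.33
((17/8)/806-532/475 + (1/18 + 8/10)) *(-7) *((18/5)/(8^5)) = 2658817/13205504000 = 0.00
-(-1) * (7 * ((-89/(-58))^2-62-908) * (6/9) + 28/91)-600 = -111852695/21866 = -5115.37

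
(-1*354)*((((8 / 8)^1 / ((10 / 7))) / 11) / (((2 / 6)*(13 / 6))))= -22302 / 715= -31.19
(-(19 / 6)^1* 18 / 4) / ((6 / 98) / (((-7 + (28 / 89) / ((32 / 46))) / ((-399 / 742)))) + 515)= -38339511 / 1385616908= -0.03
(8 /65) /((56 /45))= 0.10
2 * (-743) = -1486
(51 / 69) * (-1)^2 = 17 / 23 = 0.74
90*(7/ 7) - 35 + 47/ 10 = 597/ 10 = 59.70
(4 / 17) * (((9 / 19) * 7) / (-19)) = -0.04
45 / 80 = 9 / 16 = 0.56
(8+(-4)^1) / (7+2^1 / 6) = 6 / 11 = 0.55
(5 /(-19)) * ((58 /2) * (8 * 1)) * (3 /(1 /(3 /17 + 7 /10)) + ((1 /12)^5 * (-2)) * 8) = -100797823 /627912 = -160.53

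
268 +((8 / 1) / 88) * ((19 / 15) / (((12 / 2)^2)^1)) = 1591939 / 5940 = 268.00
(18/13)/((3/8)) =48/13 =3.69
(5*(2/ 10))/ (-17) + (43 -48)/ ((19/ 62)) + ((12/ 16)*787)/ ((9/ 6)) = 377.13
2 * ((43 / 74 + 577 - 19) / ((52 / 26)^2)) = 279.29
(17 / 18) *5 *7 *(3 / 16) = 595 / 96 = 6.20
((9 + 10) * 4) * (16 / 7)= 1216 / 7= 173.71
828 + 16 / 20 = 4144 / 5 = 828.80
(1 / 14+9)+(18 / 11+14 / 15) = 26891 / 2310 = 11.64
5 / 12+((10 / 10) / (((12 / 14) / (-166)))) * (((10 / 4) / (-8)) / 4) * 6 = 8755 / 96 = 91.20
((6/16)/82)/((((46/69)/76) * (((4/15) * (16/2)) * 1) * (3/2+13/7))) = 17955/246656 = 0.07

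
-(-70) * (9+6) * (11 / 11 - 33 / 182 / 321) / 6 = 486575 / 2782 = 174.90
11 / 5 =2.20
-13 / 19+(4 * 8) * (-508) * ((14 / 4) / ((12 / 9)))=-810781 / 19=-42672.68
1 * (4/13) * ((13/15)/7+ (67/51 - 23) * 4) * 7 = -618476/3315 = -186.57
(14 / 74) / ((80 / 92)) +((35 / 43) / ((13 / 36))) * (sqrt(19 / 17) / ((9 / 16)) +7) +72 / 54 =2240 * sqrt(323) / 9503 +21505037 / 1240980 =21.57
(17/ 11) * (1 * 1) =1.55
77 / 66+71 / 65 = 881 / 390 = 2.26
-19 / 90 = -0.21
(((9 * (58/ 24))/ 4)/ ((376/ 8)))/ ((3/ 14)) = 0.54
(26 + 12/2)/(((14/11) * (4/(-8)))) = -352/7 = -50.29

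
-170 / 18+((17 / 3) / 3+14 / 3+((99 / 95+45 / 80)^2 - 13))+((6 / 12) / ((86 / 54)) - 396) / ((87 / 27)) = -3529364707417 / 25929619200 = -136.11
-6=-6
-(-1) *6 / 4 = 3 / 2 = 1.50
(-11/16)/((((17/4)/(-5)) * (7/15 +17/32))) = 6600/8143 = 0.81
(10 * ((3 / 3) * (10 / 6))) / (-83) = -50 / 249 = -0.20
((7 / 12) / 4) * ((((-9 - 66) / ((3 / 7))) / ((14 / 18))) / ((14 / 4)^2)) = -75 / 28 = -2.68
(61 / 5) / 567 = 61 / 2835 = 0.02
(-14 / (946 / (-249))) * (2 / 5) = 3486 / 2365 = 1.47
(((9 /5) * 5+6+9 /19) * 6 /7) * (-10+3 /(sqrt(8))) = -2520 /19+189 * sqrt(2) /19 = -118.56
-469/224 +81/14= 827/224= 3.69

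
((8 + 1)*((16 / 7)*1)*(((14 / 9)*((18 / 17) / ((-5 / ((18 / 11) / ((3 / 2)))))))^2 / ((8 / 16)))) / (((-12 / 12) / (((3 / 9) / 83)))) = -1548288 / 72560675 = -0.02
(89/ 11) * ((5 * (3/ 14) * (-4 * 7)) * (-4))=10680/ 11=970.91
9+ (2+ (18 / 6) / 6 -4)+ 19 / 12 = 109 / 12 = 9.08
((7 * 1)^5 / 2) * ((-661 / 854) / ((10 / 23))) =-36502403 / 2440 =-14960.00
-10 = -10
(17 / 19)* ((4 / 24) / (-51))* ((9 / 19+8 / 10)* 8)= -484 / 16245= -0.03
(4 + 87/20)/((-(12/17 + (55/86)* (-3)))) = 122077/17730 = 6.89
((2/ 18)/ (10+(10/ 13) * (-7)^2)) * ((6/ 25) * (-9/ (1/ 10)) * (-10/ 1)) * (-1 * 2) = -156/ 155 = -1.01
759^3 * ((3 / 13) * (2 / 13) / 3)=874490958 / 169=5174502.71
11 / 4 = 2.75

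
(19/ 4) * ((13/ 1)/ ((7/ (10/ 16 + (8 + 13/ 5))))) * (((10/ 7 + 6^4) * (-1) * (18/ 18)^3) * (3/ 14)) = -27529.73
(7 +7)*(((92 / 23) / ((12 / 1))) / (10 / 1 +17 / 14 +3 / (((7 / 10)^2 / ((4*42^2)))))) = 0.00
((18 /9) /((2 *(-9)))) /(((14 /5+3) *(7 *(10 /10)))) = -5 /1827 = -0.00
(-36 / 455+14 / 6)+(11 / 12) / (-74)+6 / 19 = 6544731 / 2558920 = 2.56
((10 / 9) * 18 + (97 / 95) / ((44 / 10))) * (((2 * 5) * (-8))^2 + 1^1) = 54133257 / 418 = 129505.40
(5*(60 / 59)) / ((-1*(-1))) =300 / 59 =5.08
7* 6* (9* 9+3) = 3528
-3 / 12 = -1 / 4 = -0.25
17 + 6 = 23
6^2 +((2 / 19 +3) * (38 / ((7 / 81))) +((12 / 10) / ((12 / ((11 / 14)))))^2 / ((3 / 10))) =8240521 / 5880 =1401.45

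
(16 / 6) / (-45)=-0.06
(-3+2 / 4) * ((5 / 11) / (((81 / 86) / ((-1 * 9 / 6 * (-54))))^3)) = -7950700 / 11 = -722790.91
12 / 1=12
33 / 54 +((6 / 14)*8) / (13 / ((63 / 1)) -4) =-1259 / 4302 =-0.29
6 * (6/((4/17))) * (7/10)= 1071/10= 107.10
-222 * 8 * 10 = -17760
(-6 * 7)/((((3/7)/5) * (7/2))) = -140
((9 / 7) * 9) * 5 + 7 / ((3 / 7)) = 1558 / 21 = 74.19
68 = 68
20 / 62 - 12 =-362 / 31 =-11.68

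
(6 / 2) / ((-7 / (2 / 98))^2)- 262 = -30824035 / 117649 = -262.00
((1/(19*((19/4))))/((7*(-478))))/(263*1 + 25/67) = -67/5328677319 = -0.00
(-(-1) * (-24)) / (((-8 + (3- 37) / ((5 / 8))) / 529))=2645 / 13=203.46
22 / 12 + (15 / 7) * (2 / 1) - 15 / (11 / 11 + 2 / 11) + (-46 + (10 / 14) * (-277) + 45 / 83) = -11324435 / 45318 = -249.89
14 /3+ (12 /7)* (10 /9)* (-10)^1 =-302 /21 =-14.38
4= 4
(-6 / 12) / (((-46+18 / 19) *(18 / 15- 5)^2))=25 / 32528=0.00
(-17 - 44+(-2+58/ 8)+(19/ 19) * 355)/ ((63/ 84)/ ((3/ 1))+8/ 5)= 5985/ 37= 161.76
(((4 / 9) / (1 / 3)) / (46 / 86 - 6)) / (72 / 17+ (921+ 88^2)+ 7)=-731 / 25996170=-0.00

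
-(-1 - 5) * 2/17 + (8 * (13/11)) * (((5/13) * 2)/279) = 38188/52173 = 0.73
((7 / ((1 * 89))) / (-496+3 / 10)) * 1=-70 / 441173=-0.00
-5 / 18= -0.28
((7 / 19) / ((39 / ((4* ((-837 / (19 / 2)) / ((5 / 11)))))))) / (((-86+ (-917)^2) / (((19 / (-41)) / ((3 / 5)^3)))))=477400 / 25544435943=0.00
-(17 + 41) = -58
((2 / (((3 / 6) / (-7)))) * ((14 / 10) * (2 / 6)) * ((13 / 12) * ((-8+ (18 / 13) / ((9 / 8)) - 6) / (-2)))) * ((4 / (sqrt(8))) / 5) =-4067 * sqrt(2) / 225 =-25.56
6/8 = 3/4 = 0.75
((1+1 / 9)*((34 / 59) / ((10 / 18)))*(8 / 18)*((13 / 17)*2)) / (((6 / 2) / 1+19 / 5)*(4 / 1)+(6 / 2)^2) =2080 / 96111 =0.02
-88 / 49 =-1.80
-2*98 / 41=-196 / 41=-4.78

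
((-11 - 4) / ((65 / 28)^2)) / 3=-784 / 845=-0.93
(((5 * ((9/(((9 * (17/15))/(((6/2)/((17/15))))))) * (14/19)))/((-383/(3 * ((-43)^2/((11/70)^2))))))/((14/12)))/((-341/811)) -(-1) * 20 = 894486025046660/86774069833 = 10308.22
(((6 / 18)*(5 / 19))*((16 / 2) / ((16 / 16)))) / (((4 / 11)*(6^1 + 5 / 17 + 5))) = 935 / 5472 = 0.17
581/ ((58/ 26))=260.45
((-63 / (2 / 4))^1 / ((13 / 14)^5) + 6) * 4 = -262152264 / 371293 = -706.05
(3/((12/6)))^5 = 243/32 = 7.59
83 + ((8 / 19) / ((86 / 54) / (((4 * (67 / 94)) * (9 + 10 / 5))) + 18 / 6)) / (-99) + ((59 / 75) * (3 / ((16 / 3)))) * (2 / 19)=83.05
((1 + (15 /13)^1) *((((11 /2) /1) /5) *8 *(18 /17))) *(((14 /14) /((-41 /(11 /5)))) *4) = -975744 /226525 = -4.31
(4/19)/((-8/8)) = -4/19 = -0.21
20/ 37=0.54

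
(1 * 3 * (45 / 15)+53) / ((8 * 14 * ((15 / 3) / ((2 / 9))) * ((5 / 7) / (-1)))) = -0.03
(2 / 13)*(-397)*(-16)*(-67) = -851168 / 13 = -65474.46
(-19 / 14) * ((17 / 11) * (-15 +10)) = 1615 / 154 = 10.49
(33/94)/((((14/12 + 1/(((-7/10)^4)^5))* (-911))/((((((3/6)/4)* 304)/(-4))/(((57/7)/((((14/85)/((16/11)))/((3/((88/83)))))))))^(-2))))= -4823365759530667194780900/34225487408747326235837193989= -0.00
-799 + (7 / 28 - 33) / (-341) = -1089705 / 1364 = -798.90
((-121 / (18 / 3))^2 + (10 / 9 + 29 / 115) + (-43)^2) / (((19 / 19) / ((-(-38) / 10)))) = 177540161 / 20700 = 8576.82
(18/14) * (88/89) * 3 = 2376/623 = 3.81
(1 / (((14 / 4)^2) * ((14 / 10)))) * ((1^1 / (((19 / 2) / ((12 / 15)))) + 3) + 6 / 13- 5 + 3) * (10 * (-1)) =-76360 / 84721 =-0.90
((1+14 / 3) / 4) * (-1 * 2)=-17 / 6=-2.83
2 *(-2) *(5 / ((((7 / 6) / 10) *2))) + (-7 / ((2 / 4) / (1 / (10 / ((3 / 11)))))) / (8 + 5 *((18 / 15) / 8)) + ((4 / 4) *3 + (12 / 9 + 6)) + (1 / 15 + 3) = -139289 / 1925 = -72.36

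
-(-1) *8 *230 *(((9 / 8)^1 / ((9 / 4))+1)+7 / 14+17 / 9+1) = 80960 / 9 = 8995.56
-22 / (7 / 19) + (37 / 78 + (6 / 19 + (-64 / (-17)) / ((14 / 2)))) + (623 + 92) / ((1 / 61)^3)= 4088768438525 / 25194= 162291356.61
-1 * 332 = -332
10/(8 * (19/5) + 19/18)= 900/2831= 0.32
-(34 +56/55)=-1926/55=-35.02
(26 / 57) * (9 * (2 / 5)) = 156 / 95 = 1.64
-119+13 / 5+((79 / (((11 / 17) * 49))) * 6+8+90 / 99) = -249398 / 2695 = -92.54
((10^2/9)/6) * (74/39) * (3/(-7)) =-3700/2457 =-1.51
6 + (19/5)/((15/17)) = 773/75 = 10.31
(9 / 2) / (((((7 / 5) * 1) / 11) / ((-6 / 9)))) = -23.57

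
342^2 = 116964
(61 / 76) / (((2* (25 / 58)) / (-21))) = -37149 / 1900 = -19.55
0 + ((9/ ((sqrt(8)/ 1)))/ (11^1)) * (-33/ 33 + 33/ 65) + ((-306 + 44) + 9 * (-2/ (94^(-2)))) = -159310 - 72 * sqrt(2)/ 715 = -159310.14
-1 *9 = -9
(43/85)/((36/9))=43/340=0.13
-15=-15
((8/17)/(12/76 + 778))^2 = 23104/63174309025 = 0.00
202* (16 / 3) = 3232 / 3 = 1077.33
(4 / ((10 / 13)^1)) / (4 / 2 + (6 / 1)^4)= 13 / 3245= 0.00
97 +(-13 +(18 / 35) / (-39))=83.99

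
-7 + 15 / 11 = -62 / 11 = -5.64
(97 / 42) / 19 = 97 / 798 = 0.12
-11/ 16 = -0.69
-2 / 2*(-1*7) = 7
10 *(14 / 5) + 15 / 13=379 / 13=29.15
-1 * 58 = -58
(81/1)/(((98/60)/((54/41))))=65.32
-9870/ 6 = -1645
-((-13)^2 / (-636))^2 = -28561 / 404496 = -0.07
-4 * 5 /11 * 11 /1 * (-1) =20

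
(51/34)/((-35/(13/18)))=-13/420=-0.03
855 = 855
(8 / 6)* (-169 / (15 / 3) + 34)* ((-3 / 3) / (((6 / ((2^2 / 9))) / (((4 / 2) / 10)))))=-8 / 2025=-0.00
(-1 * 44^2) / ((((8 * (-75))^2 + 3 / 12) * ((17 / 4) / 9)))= -278784 / 24480017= -0.01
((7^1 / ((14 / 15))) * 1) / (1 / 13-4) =-65 / 34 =-1.91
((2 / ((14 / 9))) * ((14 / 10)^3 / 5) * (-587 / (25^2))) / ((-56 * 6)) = 12327 / 6250000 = 0.00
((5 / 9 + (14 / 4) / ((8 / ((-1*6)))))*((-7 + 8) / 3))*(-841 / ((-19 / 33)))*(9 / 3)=-1378399 / 456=-3022.80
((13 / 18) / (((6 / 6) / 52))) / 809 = 338 / 7281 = 0.05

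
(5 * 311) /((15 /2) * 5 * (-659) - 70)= -622 /9913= -0.06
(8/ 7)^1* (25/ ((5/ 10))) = 400/ 7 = 57.14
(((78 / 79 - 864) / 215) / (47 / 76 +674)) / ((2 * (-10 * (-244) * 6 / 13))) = -255151 / 96583843700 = -0.00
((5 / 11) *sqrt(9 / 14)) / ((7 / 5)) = 75 *sqrt(14) / 1078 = 0.26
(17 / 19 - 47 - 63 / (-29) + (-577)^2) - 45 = 183394877 / 551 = 332840.07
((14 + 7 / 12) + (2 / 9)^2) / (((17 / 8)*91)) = 9482 / 125307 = 0.08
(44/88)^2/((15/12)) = 1/5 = 0.20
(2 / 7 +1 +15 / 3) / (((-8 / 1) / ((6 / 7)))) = -0.67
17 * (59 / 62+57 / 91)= 151351 / 5642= 26.83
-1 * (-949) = 949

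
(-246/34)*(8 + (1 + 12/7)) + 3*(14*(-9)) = -54207/119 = -455.52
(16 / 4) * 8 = 32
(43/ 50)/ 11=43/ 550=0.08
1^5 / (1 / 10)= 10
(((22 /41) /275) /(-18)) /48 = -1 /442800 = -0.00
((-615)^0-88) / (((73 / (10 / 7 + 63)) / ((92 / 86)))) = -1804902 / 21973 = -82.14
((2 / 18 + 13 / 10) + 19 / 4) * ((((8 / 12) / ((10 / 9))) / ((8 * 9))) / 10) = 0.01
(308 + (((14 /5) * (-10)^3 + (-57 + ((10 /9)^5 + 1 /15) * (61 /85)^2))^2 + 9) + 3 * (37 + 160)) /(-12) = -9280555864881262699084156 /13650924372933796875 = -679848.16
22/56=11/28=0.39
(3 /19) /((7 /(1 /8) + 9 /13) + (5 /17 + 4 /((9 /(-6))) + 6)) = 1989 /759848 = 0.00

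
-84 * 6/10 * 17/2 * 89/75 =-63546/125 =-508.37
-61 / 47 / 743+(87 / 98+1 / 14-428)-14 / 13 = -9523379688 / 22244677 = -428.12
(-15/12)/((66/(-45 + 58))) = -65/264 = -0.25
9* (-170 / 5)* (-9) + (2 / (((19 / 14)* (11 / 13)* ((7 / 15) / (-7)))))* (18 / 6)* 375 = -5566914 / 209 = -26635.95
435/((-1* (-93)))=4.68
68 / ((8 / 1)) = 17 / 2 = 8.50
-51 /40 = -1.28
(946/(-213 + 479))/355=473/47215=0.01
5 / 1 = 5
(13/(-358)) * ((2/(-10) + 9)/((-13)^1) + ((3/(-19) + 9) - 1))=-8849/34010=-0.26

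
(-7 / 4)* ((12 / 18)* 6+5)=-63 / 4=-15.75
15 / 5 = 3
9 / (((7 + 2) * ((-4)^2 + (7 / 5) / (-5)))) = 25 / 393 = 0.06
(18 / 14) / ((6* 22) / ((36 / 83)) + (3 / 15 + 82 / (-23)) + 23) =3105 / 782383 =0.00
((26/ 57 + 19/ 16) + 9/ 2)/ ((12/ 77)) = 431431/ 10944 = 39.42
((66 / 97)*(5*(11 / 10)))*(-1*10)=-37.42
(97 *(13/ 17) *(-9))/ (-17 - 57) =11349/ 1258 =9.02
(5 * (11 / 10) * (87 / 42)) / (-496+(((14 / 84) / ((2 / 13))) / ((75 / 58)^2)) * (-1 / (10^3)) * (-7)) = -1345781250 / 58589464283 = -0.02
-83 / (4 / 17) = -1411 / 4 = -352.75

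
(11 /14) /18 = 11 /252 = 0.04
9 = 9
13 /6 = 2.17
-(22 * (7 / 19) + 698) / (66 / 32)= -71552 / 209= -342.35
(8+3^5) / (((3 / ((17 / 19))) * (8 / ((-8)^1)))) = -4267 / 57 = -74.86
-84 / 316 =-21 / 79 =-0.27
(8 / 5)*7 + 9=101 / 5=20.20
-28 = -28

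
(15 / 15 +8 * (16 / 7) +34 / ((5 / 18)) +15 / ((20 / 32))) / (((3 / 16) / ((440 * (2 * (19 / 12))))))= 25855808 / 21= 1231228.95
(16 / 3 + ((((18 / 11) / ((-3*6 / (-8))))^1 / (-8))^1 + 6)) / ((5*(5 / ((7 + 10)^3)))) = 1822723 / 825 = 2209.36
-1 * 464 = -464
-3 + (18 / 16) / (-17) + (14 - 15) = -553 / 136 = -4.07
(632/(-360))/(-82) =79/3690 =0.02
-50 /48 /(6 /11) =-275 /144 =-1.91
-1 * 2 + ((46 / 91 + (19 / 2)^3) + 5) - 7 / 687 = 430552231 / 500136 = 860.87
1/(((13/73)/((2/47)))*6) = 73/1833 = 0.04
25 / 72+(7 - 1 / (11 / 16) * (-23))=32315 / 792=40.80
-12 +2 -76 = -86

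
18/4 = 4.50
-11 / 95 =-0.12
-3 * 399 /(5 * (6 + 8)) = -171 /10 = -17.10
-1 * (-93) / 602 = 93 / 602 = 0.15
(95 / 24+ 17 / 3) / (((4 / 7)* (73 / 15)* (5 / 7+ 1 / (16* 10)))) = 94325 / 19637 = 4.80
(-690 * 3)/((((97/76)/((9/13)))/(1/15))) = -94392/1261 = -74.85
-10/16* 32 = -20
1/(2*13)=1/26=0.04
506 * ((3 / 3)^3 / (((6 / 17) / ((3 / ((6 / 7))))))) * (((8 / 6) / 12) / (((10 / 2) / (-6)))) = -30107 / 45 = -669.04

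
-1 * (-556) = 556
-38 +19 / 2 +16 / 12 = -163 / 6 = -27.17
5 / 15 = 1 / 3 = 0.33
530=530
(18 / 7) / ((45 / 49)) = 14 / 5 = 2.80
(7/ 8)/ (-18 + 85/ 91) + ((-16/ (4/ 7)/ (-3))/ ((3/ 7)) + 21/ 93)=76093213/ 3466296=21.95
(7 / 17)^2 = 49 / 289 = 0.17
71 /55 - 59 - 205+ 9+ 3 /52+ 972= 2054477 /2860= 718.35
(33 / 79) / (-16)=-33 / 1264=-0.03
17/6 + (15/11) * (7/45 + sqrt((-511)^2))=15397/22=699.86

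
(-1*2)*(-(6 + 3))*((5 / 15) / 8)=3 / 4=0.75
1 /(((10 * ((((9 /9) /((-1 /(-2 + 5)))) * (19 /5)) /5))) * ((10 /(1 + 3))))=-1 /57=-0.02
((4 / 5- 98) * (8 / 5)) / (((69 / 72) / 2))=-186624 / 575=-324.56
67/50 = 1.34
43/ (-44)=-43/ 44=-0.98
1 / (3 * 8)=1 / 24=0.04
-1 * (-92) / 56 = 23 / 14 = 1.64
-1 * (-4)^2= -16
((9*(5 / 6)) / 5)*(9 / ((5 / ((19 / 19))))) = 27 / 10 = 2.70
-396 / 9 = -44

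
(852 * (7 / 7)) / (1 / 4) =3408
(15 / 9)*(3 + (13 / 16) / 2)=545 / 96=5.68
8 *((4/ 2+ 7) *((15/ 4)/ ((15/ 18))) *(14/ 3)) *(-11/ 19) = -16632/ 19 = -875.37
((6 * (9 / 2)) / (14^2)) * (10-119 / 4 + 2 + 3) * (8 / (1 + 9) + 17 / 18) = -3.54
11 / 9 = 1.22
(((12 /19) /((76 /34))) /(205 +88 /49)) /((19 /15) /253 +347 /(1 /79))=9483705 /190275851676301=0.00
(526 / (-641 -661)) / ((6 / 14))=-263 / 279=-0.94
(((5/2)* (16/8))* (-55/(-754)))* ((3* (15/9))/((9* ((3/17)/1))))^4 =14355171875/400706514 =35.82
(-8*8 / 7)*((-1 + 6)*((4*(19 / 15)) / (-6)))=2432 / 63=38.60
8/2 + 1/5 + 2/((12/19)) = 221/30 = 7.37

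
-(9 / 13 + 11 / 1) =-152 / 13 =-11.69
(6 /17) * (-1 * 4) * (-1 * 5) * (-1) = -120 /17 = -7.06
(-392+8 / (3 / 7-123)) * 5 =-840980 / 429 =-1960.33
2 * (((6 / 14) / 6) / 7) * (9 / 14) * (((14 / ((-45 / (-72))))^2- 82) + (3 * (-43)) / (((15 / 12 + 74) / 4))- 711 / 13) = 4.70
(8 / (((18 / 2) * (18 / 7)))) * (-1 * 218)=-6104 / 81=-75.36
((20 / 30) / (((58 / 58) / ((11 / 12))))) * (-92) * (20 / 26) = -5060 / 117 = -43.25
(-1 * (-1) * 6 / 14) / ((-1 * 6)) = -1 / 14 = -0.07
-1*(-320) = 320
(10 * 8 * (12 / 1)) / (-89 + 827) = 160 / 123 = 1.30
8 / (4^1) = 2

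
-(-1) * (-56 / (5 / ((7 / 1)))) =-392 / 5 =-78.40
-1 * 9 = -9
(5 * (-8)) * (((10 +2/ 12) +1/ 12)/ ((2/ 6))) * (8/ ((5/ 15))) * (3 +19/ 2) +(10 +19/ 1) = -368971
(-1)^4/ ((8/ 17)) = 17/ 8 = 2.12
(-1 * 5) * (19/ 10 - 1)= -9/ 2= -4.50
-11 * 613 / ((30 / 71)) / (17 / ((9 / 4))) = -1436259 / 680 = -2112.15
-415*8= -3320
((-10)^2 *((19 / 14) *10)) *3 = 28500 / 7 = 4071.43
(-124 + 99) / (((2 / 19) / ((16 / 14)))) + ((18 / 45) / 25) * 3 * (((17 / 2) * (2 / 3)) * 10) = -47024 / 175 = -268.71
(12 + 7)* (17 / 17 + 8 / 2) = 95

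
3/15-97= -484/5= -96.80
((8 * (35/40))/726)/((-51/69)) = -161/12342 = -0.01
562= 562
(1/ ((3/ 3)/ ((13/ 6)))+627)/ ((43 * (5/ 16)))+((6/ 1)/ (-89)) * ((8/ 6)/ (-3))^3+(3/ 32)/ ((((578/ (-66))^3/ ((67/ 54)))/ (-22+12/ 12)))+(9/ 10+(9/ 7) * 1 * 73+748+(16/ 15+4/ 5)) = 44823497612781756541/ 50281275082772160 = 891.46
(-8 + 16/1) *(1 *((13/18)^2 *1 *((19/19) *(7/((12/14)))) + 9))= 25777/243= 106.08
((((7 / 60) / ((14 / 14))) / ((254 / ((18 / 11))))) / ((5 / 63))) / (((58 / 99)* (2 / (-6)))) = -35721 / 736600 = -0.05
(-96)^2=9216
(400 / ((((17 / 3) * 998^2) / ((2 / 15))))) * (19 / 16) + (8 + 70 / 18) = 905866493 / 76194306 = 11.89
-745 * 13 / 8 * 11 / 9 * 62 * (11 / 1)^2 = -399612785 / 36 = -11100355.14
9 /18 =1 /2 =0.50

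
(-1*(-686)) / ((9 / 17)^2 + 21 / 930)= 2265.09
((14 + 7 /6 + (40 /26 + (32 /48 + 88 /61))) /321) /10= 89519 /15273180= 0.01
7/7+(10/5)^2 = 5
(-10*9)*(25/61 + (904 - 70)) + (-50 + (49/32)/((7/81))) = -75129.17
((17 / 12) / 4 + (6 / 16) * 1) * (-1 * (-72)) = 105 / 2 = 52.50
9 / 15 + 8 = 43 / 5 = 8.60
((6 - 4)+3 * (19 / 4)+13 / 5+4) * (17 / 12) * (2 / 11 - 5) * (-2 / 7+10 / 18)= -6999869 / 166320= -42.09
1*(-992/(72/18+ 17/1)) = -992/21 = -47.24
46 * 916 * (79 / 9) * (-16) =-53259904 / 9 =-5917767.11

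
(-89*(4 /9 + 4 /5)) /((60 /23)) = -42.46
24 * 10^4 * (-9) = -2160000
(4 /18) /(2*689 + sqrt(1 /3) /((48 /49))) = 2116608 /13125083807 - 1568*sqrt(3) /39375251421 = 0.00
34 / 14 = 2.43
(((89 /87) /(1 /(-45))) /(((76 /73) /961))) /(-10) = 18730851 /4408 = 4249.29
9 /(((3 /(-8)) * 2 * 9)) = -4 /3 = -1.33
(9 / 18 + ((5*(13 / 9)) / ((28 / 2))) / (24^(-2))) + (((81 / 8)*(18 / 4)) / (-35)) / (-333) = 6167241 / 20720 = 297.65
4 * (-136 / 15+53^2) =167996 / 15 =11199.73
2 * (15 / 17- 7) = -208 / 17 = -12.24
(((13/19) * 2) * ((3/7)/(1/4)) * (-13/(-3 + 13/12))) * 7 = 111.38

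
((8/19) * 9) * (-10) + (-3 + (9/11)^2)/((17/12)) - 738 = -30388590/39083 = -777.54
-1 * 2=-2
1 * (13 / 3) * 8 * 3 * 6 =624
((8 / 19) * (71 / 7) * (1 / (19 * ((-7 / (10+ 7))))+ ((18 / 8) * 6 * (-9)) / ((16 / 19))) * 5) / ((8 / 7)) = -218184775 / 80864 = -2698.17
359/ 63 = 5.70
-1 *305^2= -93025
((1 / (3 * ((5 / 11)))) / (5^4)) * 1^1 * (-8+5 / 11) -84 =-787583 / 9375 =-84.01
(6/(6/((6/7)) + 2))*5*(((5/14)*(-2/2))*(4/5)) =-20/21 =-0.95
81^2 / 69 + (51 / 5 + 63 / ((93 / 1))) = 377763 / 3565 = 105.96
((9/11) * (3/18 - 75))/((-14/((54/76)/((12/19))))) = 12123/2464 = 4.92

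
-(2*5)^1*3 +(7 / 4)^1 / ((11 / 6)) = -639 / 22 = -29.05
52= 52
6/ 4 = 3/ 2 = 1.50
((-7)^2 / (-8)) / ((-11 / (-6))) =-3.34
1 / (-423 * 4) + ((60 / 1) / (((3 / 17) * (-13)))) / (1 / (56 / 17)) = -1895053 / 21996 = -86.15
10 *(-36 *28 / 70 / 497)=-144 / 497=-0.29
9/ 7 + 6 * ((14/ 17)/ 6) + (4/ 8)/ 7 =519/ 238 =2.18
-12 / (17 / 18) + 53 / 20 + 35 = 8481 / 340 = 24.94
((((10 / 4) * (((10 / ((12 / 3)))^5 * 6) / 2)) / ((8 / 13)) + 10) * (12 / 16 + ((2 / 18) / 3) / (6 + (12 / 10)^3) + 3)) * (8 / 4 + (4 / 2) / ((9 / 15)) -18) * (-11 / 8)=3593547886225 / 45785088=78487.30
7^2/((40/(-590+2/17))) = -122843/170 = -722.61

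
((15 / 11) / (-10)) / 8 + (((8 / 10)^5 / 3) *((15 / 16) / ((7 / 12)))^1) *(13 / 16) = 96699 / 770000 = 0.13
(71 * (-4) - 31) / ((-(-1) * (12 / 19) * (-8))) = 1995 / 32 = 62.34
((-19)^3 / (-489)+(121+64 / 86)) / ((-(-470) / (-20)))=-5709704 / 988269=-5.78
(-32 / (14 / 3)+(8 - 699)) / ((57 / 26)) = -127010 / 399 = -318.32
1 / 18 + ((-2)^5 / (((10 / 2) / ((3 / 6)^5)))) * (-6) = 113 / 90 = 1.26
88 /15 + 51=853 /15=56.87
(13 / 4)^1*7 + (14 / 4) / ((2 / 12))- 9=139 / 4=34.75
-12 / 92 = -3 / 23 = -0.13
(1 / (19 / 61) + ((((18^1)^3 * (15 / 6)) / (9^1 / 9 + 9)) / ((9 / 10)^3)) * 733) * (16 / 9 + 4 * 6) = 2154047384 / 57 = 37790304.98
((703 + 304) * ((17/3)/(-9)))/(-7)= 17119/189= 90.58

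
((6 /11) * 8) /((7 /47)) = 2256 /77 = 29.30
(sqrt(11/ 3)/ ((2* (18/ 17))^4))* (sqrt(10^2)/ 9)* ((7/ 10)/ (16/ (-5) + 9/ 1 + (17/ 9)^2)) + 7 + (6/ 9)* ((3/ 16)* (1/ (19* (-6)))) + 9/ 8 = 8.13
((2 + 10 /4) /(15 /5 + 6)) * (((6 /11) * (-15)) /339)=-15 /1243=-0.01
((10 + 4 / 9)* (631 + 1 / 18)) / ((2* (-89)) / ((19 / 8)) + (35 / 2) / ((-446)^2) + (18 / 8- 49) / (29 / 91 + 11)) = -259781675530345 / 3116801657934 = -83.35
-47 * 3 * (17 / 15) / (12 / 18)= -2397 / 10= -239.70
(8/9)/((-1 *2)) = -0.44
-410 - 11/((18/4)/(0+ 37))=-4504/9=-500.44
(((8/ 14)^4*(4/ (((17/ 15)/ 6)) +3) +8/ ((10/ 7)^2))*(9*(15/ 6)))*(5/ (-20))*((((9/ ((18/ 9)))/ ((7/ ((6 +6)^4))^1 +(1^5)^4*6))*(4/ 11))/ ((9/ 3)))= -928053065088/ 279321547505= -3.32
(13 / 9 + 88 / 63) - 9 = -388 / 63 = -6.16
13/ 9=1.44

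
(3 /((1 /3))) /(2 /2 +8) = 1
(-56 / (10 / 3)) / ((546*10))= -1 / 325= -0.00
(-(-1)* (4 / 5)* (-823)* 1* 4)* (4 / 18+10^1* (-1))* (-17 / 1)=-19699328 / 45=-437762.84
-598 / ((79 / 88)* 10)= -26312 / 395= -66.61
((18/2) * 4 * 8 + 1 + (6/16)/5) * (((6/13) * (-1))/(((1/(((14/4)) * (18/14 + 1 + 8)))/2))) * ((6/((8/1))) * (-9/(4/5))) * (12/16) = 25288281/416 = 60789.14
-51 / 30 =-1.70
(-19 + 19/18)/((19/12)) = -34/3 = -11.33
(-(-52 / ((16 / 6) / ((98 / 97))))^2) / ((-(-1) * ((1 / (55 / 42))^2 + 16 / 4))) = -11047061025 / 130446376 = -84.69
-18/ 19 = -0.95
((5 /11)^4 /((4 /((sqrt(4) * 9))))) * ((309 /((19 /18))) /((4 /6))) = 46929375 /556358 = 84.35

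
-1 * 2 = -2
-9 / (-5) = 9 / 5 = 1.80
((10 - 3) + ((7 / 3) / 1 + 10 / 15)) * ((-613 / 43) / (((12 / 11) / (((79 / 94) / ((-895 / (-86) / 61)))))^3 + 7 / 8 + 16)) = -2701258849756038377168 / 319961248246504130481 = -8.44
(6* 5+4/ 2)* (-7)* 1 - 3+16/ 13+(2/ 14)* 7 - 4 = -2974/ 13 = -228.77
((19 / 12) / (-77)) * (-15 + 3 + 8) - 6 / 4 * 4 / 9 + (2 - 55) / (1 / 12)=-49017 / 77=-636.58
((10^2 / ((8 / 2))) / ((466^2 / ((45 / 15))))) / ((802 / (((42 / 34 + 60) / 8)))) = 78075 / 23685639232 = 0.00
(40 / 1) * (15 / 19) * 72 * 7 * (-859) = -259761600 / 19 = -13671663.16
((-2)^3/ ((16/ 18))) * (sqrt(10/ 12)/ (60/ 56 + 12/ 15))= -105 * sqrt(30)/ 131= -4.39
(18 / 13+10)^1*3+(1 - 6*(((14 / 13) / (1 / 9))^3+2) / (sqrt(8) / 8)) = 457 / 13 - 24057240*sqrt(2) / 2197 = -15450.54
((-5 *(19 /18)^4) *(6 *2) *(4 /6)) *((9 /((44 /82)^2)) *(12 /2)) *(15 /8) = -5476740025 /313632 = -17462.31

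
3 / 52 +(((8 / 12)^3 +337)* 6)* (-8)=-7576997 / 468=-16190.16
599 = 599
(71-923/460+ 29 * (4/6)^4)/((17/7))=19488959/633420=30.77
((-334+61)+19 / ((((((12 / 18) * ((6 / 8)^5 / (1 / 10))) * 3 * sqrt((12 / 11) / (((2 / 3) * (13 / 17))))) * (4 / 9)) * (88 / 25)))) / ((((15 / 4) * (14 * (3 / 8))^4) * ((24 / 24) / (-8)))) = 106496 / 138915 - 622592 * sqrt(4862) / 8837411121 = 0.76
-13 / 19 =-0.68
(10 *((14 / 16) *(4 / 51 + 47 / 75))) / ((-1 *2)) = -6293 / 2040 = -3.08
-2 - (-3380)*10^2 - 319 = 337679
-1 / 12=-0.08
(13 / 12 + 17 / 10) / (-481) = -0.01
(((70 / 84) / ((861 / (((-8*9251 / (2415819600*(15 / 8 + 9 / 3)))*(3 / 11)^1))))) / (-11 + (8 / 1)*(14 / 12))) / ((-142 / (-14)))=1682 / 17141598960525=0.00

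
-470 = -470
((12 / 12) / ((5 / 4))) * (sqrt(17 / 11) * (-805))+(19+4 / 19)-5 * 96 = -644 * sqrt(187) / 11-8755 / 19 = -1261.39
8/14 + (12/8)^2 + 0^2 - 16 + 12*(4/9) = -659/84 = -7.85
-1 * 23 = -23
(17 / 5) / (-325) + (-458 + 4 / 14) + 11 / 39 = -15610232 / 34125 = -457.44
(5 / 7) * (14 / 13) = 10 / 13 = 0.77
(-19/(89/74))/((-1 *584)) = 0.03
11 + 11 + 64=86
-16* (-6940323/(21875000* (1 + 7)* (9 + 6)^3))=0.00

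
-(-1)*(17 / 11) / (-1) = -1.55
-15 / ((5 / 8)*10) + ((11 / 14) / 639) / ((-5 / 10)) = -53731 / 22365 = -2.40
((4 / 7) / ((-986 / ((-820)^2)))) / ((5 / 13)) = -3496480 / 3451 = -1013.18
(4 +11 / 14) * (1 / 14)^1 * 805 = 7705 / 28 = 275.18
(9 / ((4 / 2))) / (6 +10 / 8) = 18 / 29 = 0.62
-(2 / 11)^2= -4 / 121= -0.03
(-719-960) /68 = -1679 /68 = -24.69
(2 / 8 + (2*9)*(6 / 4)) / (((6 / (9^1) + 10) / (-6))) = -981 / 64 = -15.33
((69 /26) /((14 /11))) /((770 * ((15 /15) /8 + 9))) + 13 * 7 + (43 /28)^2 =347301889 /3720080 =93.36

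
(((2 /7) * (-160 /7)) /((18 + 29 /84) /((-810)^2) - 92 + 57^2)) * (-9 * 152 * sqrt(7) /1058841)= 20155392000 * sqrt(7) /7541480088015377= 0.00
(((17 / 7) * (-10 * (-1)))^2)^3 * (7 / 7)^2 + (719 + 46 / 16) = 205166673.14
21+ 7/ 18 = 385/ 18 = 21.39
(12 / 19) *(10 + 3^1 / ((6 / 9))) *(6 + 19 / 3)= 2146 / 19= 112.95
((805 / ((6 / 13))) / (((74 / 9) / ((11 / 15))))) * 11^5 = 3707877173 / 148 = 25053224.14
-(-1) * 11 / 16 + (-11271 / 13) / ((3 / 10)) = -46229 / 16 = -2889.31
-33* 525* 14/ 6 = -40425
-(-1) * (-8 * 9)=-72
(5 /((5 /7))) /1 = 7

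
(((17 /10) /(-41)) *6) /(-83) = 51 /17015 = 0.00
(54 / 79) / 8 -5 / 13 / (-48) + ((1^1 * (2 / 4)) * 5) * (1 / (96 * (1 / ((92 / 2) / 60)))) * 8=0.25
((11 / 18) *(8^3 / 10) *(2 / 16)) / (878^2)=44 / 8672445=0.00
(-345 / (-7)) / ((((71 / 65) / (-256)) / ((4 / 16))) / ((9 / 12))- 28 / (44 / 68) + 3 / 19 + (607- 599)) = -224967600 / 160387633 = -1.40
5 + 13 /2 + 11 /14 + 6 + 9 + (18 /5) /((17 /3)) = 27.92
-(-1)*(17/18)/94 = 17/1692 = 0.01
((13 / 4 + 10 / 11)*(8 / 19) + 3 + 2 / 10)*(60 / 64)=7761 / 1672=4.64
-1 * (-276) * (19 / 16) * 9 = 11799 / 4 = 2949.75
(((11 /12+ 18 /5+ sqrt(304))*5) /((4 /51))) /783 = 4607 /12528+ 85*sqrt(19) /261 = 1.79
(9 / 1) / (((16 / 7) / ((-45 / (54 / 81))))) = -8505 / 32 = -265.78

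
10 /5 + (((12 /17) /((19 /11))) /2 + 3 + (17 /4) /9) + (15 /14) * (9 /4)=1316543 /162792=8.09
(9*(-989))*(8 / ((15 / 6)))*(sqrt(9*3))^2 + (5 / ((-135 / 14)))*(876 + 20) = -103883984 / 135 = -769510.99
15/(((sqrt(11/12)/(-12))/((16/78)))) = -960*sqrt(33)/143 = -38.56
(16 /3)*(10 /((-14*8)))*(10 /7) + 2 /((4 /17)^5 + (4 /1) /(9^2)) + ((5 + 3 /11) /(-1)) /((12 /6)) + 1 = 2275008929 /60504906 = 37.60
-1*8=-8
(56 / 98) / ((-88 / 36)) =-18 / 77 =-0.23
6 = 6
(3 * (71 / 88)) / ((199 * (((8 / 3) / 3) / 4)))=1917 / 35024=0.05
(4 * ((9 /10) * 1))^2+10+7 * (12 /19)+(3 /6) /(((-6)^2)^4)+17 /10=46402751707 /1595635200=29.08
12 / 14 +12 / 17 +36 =4470 / 119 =37.56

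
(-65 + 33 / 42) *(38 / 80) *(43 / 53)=-734483 / 29680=-24.75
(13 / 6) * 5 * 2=65 / 3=21.67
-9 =-9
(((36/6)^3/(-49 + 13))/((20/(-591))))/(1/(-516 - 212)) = -645372/5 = -129074.40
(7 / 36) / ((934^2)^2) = 0.00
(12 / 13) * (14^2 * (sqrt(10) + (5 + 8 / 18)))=1557.15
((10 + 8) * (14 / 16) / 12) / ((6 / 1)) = 7 / 32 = 0.22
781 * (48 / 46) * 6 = 112464 / 23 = 4889.74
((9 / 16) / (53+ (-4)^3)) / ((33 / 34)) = -51 / 968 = -0.05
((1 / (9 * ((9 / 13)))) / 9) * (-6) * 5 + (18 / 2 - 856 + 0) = -205951 / 243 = -847.53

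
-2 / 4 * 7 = -7 / 2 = -3.50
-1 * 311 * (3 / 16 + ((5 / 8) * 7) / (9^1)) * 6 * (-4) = 30167 / 6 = 5027.83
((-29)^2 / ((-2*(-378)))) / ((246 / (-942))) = -132037 / 30996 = -4.26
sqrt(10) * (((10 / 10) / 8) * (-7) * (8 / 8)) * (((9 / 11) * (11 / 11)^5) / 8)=-63 * sqrt(10) / 704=-0.28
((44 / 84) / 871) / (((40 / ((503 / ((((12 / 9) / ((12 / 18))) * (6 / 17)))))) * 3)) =94061 / 26339040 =0.00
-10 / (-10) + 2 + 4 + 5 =12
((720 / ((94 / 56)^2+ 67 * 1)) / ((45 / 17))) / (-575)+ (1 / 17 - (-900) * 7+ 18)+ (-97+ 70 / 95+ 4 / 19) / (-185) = 2376686883498802 / 376143085025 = 6318.57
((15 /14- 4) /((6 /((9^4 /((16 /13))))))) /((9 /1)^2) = -14391 /448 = -32.12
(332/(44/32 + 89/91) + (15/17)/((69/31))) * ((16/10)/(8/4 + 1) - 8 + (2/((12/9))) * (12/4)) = -8434409939/20093490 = -419.76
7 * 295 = 2065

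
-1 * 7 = -7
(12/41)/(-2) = -6/41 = -0.15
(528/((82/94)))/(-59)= -24816/2419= -10.26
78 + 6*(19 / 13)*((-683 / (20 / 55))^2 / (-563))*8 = -3216803751 / 7319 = -439514.11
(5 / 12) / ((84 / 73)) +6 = 6413 / 1008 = 6.36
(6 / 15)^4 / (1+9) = 8 / 3125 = 0.00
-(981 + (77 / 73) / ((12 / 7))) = -981.62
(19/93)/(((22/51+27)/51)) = 16473/43369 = 0.38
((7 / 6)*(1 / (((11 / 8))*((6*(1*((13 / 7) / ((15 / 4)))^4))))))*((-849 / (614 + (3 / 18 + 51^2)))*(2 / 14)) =-34398826875 / 387883056704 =-0.09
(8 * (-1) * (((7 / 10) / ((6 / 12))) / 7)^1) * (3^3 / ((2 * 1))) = -21.60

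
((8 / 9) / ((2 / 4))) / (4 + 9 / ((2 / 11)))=32 / 963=0.03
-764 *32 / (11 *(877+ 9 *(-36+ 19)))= -6112 / 1991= -3.07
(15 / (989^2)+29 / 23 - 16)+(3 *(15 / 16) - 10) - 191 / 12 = -1776734813 / 46949808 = -37.84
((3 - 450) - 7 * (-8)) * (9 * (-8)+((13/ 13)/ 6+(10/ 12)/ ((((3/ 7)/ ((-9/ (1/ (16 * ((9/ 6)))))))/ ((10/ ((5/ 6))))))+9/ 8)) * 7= 335712209/ 24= 13988008.71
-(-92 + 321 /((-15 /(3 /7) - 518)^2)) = 28134107 /305809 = 92.00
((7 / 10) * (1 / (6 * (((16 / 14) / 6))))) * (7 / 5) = 343 / 400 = 0.86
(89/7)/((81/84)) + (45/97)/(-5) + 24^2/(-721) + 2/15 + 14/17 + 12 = 4052821757/160505415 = 25.25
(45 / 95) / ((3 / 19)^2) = 19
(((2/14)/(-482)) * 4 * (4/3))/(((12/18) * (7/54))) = -216/11809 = -0.02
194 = 194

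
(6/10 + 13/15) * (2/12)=11/45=0.24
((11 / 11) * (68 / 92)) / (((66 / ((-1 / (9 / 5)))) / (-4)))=170 / 6831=0.02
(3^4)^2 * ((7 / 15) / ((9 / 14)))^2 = 86436 / 25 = 3457.44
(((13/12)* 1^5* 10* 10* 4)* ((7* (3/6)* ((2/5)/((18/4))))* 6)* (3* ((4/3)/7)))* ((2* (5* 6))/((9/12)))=332800/9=36977.78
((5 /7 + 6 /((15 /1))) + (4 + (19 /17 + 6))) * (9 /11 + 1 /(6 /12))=225618 /6545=34.47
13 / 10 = 1.30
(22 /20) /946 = 1 /860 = 0.00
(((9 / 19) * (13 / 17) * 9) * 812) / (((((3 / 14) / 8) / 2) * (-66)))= -10640448 / 3553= -2994.78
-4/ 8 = -1/ 2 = -0.50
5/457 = 0.01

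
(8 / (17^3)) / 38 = 4 / 93347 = 0.00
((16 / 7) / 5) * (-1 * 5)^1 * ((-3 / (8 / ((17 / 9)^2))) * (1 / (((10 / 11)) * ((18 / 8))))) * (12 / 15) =1.20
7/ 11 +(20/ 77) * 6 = 2.19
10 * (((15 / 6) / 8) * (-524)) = -3275 / 2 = -1637.50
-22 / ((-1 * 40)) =11 / 20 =0.55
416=416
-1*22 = -22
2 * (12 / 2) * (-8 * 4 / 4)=-96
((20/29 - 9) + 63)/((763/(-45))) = -71370/22127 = -3.23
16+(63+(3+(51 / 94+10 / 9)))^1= 70771 / 846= 83.65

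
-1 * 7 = -7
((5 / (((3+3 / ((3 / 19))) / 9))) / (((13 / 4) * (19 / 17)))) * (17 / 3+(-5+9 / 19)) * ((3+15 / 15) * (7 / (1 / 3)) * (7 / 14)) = 107100 / 3971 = 26.97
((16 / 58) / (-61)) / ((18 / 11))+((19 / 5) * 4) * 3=3629768 / 79605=45.60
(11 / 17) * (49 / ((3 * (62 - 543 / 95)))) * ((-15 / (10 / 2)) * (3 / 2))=-153615 / 181798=-0.84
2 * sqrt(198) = 6 * sqrt(22) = 28.14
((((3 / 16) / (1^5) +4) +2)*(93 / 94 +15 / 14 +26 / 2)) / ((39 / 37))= 88.41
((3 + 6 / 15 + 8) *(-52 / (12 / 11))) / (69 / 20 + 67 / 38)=-206492 / 1981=-104.24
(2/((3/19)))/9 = 38/27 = 1.41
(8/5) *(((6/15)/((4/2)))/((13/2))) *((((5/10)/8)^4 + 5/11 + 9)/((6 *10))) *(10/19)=1363151/333864960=0.00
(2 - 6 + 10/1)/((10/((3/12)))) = 3/20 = 0.15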